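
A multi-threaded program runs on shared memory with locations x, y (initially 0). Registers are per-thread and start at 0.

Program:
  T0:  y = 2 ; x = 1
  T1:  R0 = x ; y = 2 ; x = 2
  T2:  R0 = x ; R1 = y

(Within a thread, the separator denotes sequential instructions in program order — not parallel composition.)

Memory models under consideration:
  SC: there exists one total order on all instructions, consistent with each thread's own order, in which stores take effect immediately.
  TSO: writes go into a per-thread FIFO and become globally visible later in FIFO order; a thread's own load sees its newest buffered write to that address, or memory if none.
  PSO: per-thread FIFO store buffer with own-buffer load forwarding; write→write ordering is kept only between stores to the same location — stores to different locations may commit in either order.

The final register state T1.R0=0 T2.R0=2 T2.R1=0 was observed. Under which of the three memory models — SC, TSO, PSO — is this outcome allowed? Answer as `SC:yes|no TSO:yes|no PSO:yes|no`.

SC:no TSO:no PSO:yes

outcome vector order: (T1.R0,T2.R0,T2.R1)
under SC → (0,0,0), (0,0,2), (0,1,2), (0,2,2), (1,0,0), (1,0,2), (1,1,2), (1,2,2)
under TSO → (0,0,0), (0,0,2), (0,1,2), (0,2,2), (1,0,0), (1,0,2), (1,1,2), (1,2,2)
under PSO → (0,0,0), (0,0,2), (0,1,0), (0,1,2), (0,2,0), (0,2,2), (1,0,0), (1,0,2), (1,1,0), (1,1,2), (1,2,0), (1,2,2)
target (0,2,0) ∈ {PSO}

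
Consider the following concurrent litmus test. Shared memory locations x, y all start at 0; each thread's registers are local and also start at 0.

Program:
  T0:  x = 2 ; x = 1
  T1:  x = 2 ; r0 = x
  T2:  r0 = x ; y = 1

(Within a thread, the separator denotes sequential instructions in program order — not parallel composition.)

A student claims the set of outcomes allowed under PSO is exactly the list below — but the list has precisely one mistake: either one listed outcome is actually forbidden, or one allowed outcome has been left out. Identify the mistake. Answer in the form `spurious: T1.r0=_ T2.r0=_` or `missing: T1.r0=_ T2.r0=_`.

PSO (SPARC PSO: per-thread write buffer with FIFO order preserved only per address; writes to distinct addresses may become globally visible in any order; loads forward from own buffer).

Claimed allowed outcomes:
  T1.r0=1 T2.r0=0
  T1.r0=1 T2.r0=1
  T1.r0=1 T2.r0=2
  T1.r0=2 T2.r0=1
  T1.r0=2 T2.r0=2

missing: T1.r0=2 T2.r0=0

outcome vector order: (T1.r0,T2.r0)
PSO (6): 1/0; 1/1; 1/2; 2/0; 2/1; 2/2
PSO∖claimed = {2/0}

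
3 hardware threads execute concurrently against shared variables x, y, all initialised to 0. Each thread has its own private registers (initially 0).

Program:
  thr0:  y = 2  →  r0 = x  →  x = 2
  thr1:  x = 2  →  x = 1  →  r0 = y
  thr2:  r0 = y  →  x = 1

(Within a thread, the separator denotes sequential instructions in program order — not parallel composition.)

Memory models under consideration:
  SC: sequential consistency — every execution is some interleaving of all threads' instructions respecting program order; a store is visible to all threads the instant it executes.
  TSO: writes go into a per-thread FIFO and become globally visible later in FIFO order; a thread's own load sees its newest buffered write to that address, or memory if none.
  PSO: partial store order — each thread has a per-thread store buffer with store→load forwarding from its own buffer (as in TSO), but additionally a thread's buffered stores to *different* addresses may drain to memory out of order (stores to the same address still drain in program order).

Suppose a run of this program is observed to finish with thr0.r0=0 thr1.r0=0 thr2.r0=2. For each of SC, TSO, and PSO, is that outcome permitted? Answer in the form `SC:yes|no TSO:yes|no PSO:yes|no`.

outcome vector order: (thr0.r0,thr1.r0,thr2.r0)
[SC] allowed = {0/2/0, 0/2/2, 1/0/0, 1/0/2, 1/2/0, 1/2/2, 2/2/0, 2/2/2}
[TSO] allowed = {0/0/0, 0/0/2, 0/2/0, 0/2/2, 1/0/0, 1/0/2, 1/2/0, 1/2/2, 2/0/0, 2/0/2, 2/2/0, 2/2/2}
[PSO] allowed = {0/0/0, 0/0/2, 0/2/0, 0/2/2, 1/0/0, 1/0/2, 1/2/0, 1/2/2, 2/0/0, 2/0/2, 2/2/0, 2/2/2}
target 0/0/2 ∈ {TSO,PSO}

SC:no TSO:yes PSO:yes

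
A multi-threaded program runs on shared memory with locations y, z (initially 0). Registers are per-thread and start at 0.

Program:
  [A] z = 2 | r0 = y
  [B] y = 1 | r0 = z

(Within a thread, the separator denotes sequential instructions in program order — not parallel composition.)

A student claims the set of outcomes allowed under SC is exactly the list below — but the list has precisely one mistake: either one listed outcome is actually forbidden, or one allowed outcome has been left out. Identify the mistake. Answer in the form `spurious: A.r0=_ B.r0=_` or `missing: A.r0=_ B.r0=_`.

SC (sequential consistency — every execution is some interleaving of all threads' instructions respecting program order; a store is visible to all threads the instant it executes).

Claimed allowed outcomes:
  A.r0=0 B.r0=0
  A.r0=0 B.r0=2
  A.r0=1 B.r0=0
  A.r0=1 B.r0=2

spurious: A.r0=0 B.r0=0

outcome vector order: (A.r0,B.r0)
SC: 3 outcomes — {0/2; 1/0; 1/2}
claimed∖SC = {0/0}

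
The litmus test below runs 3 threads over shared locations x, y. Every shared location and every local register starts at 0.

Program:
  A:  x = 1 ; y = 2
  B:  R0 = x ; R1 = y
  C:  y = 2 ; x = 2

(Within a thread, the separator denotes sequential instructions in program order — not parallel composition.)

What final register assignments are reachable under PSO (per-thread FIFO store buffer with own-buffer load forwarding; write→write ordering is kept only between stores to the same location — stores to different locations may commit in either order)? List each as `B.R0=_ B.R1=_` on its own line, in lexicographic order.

B.R0=0 B.R1=0
B.R0=0 B.R1=2
B.R0=1 B.R1=0
B.R0=1 B.R1=2
B.R0=2 B.R1=0
B.R0=2 B.R1=2

outcome vector order: (B.R0,B.R1)
|PSO outcomes| = 6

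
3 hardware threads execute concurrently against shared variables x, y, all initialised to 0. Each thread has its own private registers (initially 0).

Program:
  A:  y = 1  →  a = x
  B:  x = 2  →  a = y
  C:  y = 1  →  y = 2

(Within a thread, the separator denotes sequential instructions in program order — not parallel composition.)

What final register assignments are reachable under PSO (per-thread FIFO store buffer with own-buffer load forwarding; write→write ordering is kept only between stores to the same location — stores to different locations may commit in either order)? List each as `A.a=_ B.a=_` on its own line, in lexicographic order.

outcome vector order: (A.a,B.a)
|PSO outcomes| = 6

A.a=0 B.a=0
A.a=0 B.a=1
A.a=0 B.a=2
A.a=2 B.a=0
A.a=2 B.a=1
A.a=2 B.a=2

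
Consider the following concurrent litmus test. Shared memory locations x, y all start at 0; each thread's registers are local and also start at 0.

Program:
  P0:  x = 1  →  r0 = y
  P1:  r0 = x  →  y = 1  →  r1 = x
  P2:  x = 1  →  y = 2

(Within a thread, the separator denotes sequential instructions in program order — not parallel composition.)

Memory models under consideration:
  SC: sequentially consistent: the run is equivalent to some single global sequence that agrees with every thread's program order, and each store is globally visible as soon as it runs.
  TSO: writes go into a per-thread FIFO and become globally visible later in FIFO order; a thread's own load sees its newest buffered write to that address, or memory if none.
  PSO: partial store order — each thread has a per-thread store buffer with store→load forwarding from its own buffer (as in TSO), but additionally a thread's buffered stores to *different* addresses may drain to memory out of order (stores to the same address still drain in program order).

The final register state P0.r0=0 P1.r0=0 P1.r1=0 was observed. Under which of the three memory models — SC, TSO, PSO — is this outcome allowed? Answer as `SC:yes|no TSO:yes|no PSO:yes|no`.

SC:no TSO:yes PSO:yes

outcome vector order: (P0.r0,P1.r0,P1.r1)
SC: 8 outcomes — {001; 011; 100; 101; 111; 200; 201; 211}
TSO: 9 outcomes — {000; 001; 011; 100; 101; 111; 200; 201; 211}
PSO: 9 outcomes — {000; 001; 011; 100; 101; 111; 200; 201; 211}
target 000 ∈ {TSO,PSO}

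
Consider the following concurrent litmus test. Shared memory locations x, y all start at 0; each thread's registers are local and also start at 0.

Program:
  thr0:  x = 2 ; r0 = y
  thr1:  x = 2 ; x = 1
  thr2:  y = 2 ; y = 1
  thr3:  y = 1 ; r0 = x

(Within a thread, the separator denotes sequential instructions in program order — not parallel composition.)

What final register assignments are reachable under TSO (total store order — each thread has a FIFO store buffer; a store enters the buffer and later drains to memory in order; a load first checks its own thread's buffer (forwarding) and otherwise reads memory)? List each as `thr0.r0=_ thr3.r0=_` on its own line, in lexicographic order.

thr0.r0=0 thr3.r0=0
thr0.r0=0 thr3.r0=1
thr0.r0=0 thr3.r0=2
thr0.r0=1 thr3.r0=0
thr0.r0=1 thr3.r0=1
thr0.r0=1 thr3.r0=2
thr0.r0=2 thr3.r0=0
thr0.r0=2 thr3.r0=1
thr0.r0=2 thr3.r0=2

outcome vector order: (thr0.r0,thr3.r0)
|TSO outcomes| = 9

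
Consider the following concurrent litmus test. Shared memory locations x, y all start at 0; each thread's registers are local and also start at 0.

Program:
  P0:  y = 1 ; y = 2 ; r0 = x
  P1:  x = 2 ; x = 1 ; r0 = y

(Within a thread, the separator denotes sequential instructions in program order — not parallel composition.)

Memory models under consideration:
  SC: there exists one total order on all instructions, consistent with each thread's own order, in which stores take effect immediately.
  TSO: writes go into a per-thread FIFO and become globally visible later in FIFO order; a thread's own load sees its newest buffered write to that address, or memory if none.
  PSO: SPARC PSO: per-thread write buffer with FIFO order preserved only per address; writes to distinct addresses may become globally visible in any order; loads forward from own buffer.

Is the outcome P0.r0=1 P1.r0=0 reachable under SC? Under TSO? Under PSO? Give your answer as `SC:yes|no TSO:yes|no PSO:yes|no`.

outcome vector order: (P0.r0,P1.r0)
SC: 5 outcomes — {<0 2>; <1 0>; <1 1>; <1 2>; <2 2>}
TSO: 9 outcomes — {<0 0>; <0 1>; <0 2>; <1 0>; <1 1>; <1 2>; <2 0>; <2 1>; <2 2>}
PSO: 9 outcomes — {<0 0>; <0 1>; <0 2>; <1 0>; <1 1>; <1 2>; <2 0>; <2 1>; <2 2>}
target <1 0> ∈ {SC,TSO,PSO}

SC:yes TSO:yes PSO:yes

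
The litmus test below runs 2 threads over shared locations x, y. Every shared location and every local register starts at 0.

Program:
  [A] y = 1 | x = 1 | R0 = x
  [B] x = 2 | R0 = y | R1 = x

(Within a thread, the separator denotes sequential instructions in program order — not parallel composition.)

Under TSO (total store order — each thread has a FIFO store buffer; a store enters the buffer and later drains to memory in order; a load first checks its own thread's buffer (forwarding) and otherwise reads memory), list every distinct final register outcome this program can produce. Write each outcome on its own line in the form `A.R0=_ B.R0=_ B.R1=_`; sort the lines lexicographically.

A.R0=1 B.R0=0 B.R1=1
A.R0=1 B.R0=0 B.R1=2
A.R0=1 B.R0=1 B.R1=1
A.R0=1 B.R0=1 B.R1=2
A.R0=2 B.R0=0 B.R1=2
A.R0=2 B.R0=1 B.R1=2

outcome vector order: (A.R0,B.R0,B.R1)
|TSO outcomes| = 6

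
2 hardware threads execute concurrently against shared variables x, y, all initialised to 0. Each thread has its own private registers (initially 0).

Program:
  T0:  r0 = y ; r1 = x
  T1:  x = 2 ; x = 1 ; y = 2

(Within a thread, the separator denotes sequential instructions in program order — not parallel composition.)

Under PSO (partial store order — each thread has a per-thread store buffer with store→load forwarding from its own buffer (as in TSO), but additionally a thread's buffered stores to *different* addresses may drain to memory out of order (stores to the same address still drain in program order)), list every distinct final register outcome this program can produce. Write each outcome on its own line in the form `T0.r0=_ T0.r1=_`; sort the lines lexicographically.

outcome vector order: (T0.r0,T0.r1)
|PSO outcomes| = 6

T0.r0=0 T0.r1=0
T0.r0=0 T0.r1=1
T0.r0=0 T0.r1=2
T0.r0=2 T0.r1=0
T0.r0=2 T0.r1=1
T0.r0=2 T0.r1=2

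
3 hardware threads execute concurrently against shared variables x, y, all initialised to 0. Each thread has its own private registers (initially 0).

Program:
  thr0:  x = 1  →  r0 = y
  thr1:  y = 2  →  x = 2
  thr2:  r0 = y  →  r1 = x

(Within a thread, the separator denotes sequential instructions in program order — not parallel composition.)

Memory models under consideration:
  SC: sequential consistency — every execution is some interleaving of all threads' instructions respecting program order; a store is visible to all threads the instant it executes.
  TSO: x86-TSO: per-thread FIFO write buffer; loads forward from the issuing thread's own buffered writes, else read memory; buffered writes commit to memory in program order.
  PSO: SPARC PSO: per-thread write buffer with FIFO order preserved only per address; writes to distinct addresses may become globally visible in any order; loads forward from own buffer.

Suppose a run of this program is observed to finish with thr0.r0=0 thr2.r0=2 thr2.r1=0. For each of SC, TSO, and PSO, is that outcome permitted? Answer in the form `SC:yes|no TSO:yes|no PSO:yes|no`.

SC:no TSO:yes PSO:yes

outcome vector order: (thr0.r0,thr2.r0,thr2.r1)
SC: 11 outcomes — {000; 001; 002; 021; 022; 200; 201; 202; 220; 221; 222}
TSO: 12 outcomes — {000; 001; 002; 020; 021; 022; 200; 201; 202; 220; 221; 222}
PSO: 12 outcomes — {000; 001; 002; 020; 021; 022; 200; 201; 202; 220; 221; 222}
target 020 ∈ {TSO,PSO}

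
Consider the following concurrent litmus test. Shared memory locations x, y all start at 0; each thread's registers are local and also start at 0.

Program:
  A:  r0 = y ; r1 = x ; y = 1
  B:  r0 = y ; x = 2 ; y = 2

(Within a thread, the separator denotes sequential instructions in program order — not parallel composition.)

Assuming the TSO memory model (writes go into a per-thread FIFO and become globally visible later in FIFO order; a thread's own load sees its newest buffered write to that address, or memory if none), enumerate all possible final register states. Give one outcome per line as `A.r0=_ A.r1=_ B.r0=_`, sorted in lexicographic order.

outcome vector order: (A.r0,A.r1,B.r0)
|TSO outcomes| = 4

A.r0=0 A.r1=0 B.r0=0
A.r0=0 A.r1=0 B.r0=1
A.r0=0 A.r1=2 B.r0=0
A.r0=2 A.r1=2 B.r0=0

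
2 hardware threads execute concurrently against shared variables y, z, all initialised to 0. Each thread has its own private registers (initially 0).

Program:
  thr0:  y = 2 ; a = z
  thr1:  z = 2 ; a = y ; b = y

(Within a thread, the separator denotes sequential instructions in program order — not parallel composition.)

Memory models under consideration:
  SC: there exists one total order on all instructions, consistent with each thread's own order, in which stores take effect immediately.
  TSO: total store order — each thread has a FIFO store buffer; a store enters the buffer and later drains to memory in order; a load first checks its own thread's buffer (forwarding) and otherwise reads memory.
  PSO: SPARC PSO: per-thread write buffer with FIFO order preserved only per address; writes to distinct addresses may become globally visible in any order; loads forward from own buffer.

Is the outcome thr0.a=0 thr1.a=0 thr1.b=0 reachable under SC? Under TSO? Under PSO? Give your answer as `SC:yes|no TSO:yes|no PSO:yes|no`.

outcome vector order: (thr0.a,thr1.a,thr1.b)
SC: 4 outcomes — {022 200 202 222}
TSO: 6 outcomes — {000 002 022 200 202 222}
PSO: 6 outcomes — {000 002 022 200 202 222}
target 000 ∈ {TSO,PSO}

SC:no TSO:yes PSO:yes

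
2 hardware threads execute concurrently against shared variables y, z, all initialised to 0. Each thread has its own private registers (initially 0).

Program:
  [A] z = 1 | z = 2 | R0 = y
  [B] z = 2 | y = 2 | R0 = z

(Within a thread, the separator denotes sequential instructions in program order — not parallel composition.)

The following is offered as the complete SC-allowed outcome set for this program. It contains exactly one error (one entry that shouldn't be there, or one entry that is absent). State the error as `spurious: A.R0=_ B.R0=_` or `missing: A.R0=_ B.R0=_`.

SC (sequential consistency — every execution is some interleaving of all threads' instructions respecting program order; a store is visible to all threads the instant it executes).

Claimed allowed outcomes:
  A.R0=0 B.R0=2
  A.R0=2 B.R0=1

outcome vector order: (A.R0,B.R0)
under SC → <0 2>, <2 1>, <2 2>
SC∖claimed = {<2 2>}

missing: A.R0=2 B.R0=2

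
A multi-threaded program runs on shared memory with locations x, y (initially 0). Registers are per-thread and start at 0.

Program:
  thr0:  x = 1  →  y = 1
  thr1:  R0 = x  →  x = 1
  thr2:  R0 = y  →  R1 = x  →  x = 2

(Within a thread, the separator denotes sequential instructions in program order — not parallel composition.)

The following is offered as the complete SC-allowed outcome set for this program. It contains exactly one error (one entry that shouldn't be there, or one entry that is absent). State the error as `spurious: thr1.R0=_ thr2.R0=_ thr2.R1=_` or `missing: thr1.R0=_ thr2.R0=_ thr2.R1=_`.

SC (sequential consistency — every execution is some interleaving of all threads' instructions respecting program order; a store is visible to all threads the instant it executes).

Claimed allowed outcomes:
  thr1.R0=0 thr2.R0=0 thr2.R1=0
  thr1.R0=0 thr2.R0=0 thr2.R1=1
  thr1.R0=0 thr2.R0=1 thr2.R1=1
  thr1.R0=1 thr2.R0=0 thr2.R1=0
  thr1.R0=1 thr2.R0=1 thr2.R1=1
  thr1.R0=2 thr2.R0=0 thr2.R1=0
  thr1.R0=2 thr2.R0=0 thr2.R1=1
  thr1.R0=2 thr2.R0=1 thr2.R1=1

outcome vector order: (thr1.R0,thr2.R0,thr2.R1)
SC: 9 outcomes — {<0 0 0>, <0 0 1>, <0 1 1>, <1 0 0>, <1 0 1>, <1 1 1>, <2 0 0>, <2 0 1>, <2 1 1>}
SC∖claimed = {<1 0 1>}

missing: thr1.R0=1 thr2.R0=0 thr2.R1=1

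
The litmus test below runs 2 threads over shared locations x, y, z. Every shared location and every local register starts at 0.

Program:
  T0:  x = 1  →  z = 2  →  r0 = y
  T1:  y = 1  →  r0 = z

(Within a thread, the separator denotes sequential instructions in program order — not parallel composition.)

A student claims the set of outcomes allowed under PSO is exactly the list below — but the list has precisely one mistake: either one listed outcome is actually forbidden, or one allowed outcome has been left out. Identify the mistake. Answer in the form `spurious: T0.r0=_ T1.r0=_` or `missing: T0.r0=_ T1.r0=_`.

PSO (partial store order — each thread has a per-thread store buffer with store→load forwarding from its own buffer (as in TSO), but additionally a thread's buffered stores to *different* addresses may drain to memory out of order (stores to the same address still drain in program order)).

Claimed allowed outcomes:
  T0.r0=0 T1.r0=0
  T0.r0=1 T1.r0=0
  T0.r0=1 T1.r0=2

missing: T0.r0=0 T1.r0=2

outcome vector order: (T0.r0,T1.r0)
PSO (4): 00; 02; 10; 12
PSO∖claimed = {02}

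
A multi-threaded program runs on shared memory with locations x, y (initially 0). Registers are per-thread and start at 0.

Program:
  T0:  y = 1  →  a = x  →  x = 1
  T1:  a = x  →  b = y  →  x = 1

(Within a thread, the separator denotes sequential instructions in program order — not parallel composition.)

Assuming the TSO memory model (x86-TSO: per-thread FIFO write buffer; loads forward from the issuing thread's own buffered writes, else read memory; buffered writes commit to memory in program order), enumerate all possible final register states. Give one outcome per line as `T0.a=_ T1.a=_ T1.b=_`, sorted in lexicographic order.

T0.a=0 T1.a=0 T1.b=0
T0.a=0 T1.a=0 T1.b=1
T0.a=0 T1.a=1 T1.b=1
T0.a=1 T1.a=0 T1.b=0
T0.a=1 T1.a=0 T1.b=1

outcome vector order: (T0.a,T1.a,T1.b)
|TSO outcomes| = 5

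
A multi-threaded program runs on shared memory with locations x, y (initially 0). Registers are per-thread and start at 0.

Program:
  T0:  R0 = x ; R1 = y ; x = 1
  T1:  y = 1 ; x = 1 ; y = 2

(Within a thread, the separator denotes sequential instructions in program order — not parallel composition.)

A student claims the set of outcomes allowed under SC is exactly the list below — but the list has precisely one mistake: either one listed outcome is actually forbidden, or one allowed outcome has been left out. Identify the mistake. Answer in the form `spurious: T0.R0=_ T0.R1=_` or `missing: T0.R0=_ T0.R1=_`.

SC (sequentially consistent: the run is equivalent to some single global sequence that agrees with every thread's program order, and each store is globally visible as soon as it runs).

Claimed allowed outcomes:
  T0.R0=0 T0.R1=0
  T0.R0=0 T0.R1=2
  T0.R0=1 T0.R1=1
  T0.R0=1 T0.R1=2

outcome vector order: (T0.R0,T0.R1)
SC (5): <0 0>; <0 1>; <0 2>; <1 1>; <1 2>
SC∖claimed = {<0 1>}

missing: T0.R0=0 T0.R1=1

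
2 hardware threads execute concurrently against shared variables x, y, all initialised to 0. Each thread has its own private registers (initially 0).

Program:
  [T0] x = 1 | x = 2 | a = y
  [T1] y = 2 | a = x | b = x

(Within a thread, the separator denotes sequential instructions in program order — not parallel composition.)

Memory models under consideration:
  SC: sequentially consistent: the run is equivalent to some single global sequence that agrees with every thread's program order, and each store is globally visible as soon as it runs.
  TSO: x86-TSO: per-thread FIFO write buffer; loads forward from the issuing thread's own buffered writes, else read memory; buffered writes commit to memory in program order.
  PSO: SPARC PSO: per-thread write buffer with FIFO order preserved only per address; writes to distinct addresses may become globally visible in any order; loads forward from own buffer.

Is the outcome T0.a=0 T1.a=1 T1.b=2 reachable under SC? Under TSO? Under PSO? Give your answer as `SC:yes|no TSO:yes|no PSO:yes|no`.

outcome vector order: (T0.a,T1.a,T1.b)
SC (7): (0,2,2), (2,0,0), (2,0,1), (2,0,2), (2,1,1), (2,1,2), (2,2,2)
TSO (12): (0,0,0), (0,0,1), (0,0,2), (0,1,1), (0,1,2), (0,2,2), (2,0,0), (2,0,1), (2,0,2), (2,1,1), (2,1,2), (2,2,2)
PSO (12): (0,0,0), (0,0,1), (0,0,2), (0,1,1), (0,1,2), (0,2,2), (2,0,0), (2,0,1), (2,0,2), (2,1,1), (2,1,2), (2,2,2)
target (0,1,2) ∈ {TSO,PSO}

SC:no TSO:yes PSO:yes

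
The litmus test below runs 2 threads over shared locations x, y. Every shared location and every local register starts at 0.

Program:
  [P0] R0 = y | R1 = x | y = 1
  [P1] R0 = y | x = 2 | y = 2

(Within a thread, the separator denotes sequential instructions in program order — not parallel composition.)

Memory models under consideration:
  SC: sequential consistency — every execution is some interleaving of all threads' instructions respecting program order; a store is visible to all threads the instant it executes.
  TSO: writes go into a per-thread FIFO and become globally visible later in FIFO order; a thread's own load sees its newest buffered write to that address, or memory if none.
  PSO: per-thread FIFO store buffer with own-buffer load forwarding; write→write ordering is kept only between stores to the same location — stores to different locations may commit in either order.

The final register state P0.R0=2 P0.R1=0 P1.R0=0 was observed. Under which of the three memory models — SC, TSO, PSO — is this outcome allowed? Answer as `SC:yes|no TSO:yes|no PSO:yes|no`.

SC:no TSO:no PSO:yes

outcome vector order: (P0.R0,P0.R1,P1.R0)
under SC → <0 0 0> <0 0 1> <0 2 0> <2 2 0>
under TSO → <0 0 0> <0 0 1> <0 2 0> <2 2 0>
under PSO → <0 0 0> <0 0 1> <0 2 0> <2 0 0> <2 2 0>
target <2 0 0> ∈ {PSO}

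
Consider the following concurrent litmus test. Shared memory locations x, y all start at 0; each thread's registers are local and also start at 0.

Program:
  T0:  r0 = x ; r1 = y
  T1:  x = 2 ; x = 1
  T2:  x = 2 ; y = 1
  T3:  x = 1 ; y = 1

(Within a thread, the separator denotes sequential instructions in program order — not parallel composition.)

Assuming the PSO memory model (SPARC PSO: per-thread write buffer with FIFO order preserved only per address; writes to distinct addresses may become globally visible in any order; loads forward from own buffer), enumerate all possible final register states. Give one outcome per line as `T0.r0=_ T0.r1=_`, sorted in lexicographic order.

T0.r0=0 T0.r1=0
T0.r0=0 T0.r1=1
T0.r0=1 T0.r1=0
T0.r0=1 T0.r1=1
T0.r0=2 T0.r1=0
T0.r0=2 T0.r1=1

outcome vector order: (T0.r0,T0.r1)
|PSO outcomes| = 6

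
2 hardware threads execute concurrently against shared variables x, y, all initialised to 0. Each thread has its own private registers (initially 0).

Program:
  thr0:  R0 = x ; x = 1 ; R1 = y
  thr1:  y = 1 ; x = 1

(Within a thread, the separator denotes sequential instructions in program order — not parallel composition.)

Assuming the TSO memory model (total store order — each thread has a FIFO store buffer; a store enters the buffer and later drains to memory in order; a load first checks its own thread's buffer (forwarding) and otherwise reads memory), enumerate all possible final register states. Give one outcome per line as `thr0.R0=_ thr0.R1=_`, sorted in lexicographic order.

outcome vector order: (thr0.R0,thr0.R1)
|TSO outcomes| = 3

thr0.R0=0 thr0.R1=0
thr0.R0=0 thr0.R1=1
thr0.R0=1 thr0.R1=1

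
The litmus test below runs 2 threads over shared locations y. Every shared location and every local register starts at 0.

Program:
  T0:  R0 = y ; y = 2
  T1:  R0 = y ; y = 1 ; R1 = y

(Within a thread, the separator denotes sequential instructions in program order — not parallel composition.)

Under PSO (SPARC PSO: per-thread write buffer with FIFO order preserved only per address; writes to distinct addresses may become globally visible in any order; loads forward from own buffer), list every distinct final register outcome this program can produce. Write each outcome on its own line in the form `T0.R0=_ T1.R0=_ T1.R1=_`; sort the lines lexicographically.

T0.R0=0 T1.R0=0 T1.R1=1
T0.R0=0 T1.R0=0 T1.R1=2
T0.R0=0 T1.R0=2 T1.R1=1
T0.R0=1 T1.R0=0 T1.R1=1
T0.R0=1 T1.R0=0 T1.R1=2

outcome vector order: (T0.R0,T1.R0,T1.R1)
|PSO outcomes| = 5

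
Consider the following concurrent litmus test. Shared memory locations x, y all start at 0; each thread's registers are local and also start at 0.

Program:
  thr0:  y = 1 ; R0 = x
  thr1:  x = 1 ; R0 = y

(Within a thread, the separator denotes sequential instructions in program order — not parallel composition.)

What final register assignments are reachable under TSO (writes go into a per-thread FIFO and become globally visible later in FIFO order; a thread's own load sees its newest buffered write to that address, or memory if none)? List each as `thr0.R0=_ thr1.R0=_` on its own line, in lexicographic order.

thr0.R0=0 thr1.R0=0
thr0.R0=0 thr1.R0=1
thr0.R0=1 thr1.R0=0
thr0.R0=1 thr1.R0=1

outcome vector order: (thr0.R0,thr1.R0)
|TSO outcomes| = 4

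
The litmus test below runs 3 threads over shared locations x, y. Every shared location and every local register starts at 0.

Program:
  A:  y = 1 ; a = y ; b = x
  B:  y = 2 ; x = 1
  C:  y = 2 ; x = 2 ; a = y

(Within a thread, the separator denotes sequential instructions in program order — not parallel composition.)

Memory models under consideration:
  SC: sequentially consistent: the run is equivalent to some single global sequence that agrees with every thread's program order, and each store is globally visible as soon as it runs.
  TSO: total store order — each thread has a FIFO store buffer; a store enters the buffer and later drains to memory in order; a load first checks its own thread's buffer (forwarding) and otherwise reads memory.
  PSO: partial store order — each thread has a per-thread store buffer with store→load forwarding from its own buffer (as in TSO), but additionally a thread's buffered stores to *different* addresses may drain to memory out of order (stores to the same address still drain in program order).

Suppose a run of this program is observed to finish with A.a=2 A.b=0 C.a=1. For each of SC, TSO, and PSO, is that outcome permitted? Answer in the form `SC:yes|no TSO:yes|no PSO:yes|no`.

SC:no TSO:yes PSO:yes

outcome vector order: (A.a,A.b,C.a)
SC: 11 outcomes — {101; 102; 111; 112; 121; 122; 202; 211; 212; 221; 222}
TSO: 12 outcomes — {101; 102; 111; 112; 121; 122; 201; 202; 211; 212; 221; 222}
PSO: 12 outcomes — {101; 102; 111; 112; 121; 122; 201; 202; 211; 212; 221; 222}
target 201 ∈ {TSO,PSO}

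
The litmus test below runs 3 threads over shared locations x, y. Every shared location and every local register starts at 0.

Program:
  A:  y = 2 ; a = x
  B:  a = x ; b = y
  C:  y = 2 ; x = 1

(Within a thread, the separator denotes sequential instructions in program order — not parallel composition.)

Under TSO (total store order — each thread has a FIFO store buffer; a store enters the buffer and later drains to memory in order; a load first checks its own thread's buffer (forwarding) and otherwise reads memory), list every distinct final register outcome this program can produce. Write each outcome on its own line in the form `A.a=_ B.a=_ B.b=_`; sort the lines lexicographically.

outcome vector order: (A.a,B.a,B.b)
|TSO outcomes| = 6

A.a=0 B.a=0 B.b=0
A.a=0 B.a=0 B.b=2
A.a=0 B.a=1 B.b=2
A.a=1 B.a=0 B.b=0
A.a=1 B.a=0 B.b=2
A.a=1 B.a=1 B.b=2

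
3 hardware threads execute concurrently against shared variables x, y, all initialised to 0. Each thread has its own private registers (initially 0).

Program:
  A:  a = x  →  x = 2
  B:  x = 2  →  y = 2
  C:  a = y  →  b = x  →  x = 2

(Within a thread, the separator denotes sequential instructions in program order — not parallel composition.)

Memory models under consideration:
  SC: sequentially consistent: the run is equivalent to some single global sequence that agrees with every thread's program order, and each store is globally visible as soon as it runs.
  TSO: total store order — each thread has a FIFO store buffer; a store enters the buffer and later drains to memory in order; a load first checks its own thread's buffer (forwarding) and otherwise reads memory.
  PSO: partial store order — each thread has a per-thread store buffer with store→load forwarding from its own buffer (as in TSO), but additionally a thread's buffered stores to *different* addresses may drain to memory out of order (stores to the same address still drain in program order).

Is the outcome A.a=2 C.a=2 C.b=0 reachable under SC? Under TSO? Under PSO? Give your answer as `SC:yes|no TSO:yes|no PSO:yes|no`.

outcome vector order: (A.a,C.a,C.b)
SC: 6 outcomes — {(0,0,0) (0,0,2) (0,2,2) (2,0,0) (2,0,2) (2,2,2)}
TSO: 6 outcomes — {(0,0,0) (0,0,2) (0,2,2) (2,0,0) (2,0,2) (2,2,2)}
PSO: 8 outcomes — {(0,0,0) (0,0,2) (0,2,0) (0,2,2) (2,0,0) (2,0,2) (2,2,0) (2,2,2)}
target (2,2,0) ∈ {PSO}

SC:no TSO:no PSO:yes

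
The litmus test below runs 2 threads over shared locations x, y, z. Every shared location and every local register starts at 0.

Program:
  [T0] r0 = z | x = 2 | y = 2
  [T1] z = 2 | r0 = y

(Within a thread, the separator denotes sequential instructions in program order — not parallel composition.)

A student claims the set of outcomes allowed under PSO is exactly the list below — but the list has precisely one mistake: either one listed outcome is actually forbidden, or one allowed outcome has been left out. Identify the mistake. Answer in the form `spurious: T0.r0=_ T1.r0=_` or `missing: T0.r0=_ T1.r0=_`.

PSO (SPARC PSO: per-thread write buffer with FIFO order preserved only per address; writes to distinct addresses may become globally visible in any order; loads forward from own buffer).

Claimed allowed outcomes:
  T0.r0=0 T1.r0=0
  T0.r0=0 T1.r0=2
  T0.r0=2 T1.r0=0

outcome vector order: (T0.r0,T1.r0)
PSO (4): 00 02 20 22
PSO∖claimed = {22}

missing: T0.r0=2 T1.r0=2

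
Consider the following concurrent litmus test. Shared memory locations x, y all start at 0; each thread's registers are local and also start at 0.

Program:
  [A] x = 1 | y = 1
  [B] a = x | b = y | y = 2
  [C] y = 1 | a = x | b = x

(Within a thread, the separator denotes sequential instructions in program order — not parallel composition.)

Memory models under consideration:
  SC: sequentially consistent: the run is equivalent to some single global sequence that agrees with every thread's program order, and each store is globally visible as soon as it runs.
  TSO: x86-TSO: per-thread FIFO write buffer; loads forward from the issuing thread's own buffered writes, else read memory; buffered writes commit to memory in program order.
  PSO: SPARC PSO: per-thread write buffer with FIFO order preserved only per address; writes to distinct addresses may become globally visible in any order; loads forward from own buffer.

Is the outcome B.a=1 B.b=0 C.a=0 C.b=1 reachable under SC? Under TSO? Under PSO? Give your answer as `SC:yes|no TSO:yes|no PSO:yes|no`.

outcome vector order: (B.a,B.b,C.a,C.b)
[SC] allowed = {(0,0,0,0); (0,0,0,1); (0,0,1,1); (0,1,0,0); (0,1,0,1); (0,1,1,1); (1,0,1,1); (1,1,0,0); (1,1,0,1); (1,1,1,1)}
[TSO] allowed = {(0,0,0,0); (0,0,0,1); (0,0,1,1); (0,1,0,0); (0,1,0,1); (0,1,1,1); (1,0,0,0); (1,0,0,1); (1,0,1,1); (1,1,0,0); (1,1,0,1); (1,1,1,1)}
[PSO] allowed = {(0,0,0,0); (0,0,0,1); (0,0,1,1); (0,1,0,0); (0,1,0,1); (0,1,1,1); (1,0,0,0); (1,0,0,1); (1,0,1,1); (1,1,0,0); (1,1,0,1); (1,1,1,1)}
target (1,0,0,1) ∈ {TSO,PSO}

SC:no TSO:yes PSO:yes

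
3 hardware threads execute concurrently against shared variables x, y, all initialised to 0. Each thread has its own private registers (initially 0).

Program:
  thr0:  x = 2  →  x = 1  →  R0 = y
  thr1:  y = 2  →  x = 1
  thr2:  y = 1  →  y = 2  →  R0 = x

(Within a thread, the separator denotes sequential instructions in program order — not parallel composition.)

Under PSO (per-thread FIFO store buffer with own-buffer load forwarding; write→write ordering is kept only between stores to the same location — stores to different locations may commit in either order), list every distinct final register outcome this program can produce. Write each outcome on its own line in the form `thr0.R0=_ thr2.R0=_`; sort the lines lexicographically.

outcome vector order: (thr0.R0,thr2.R0)
|PSO outcomes| = 9

thr0.R0=0 thr2.R0=0
thr0.R0=0 thr2.R0=1
thr0.R0=0 thr2.R0=2
thr0.R0=1 thr2.R0=0
thr0.R0=1 thr2.R0=1
thr0.R0=1 thr2.R0=2
thr0.R0=2 thr2.R0=0
thr0.R0=2 thr2.R0=1
thr0.R0=2 thr2.R0=2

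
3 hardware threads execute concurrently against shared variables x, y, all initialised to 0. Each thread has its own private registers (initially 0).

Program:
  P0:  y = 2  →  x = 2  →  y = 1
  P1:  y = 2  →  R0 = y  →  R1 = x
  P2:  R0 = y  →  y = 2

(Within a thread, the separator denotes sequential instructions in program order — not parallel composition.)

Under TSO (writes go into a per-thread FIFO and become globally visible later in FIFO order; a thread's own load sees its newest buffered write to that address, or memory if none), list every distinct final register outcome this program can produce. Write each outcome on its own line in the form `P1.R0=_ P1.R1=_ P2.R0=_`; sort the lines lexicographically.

outcome vector order: (P1.R0,P1.R1,P2.R0)
|TSO outcomes| = 9

P1.R0=1 P1.R1=2 P2.R0=0
P1.R0=1 P1.R1=2 P2.R0=1
P1.R0=1 P1.R1=2 P2.R0=2
P1.R0=2 P1.R1=0 P2.R0=0
P1.R0=2 P1.R1=0 P2.R0=1
P1.R0=2 P1.R1=0 P2.R0=2
P1.R0=2 P1.R1=2 P2.R0=0
P1.R0=2 P1.R1=2 P2.R0=1
P1.R0=2 P1.R1=2 P2.R0=2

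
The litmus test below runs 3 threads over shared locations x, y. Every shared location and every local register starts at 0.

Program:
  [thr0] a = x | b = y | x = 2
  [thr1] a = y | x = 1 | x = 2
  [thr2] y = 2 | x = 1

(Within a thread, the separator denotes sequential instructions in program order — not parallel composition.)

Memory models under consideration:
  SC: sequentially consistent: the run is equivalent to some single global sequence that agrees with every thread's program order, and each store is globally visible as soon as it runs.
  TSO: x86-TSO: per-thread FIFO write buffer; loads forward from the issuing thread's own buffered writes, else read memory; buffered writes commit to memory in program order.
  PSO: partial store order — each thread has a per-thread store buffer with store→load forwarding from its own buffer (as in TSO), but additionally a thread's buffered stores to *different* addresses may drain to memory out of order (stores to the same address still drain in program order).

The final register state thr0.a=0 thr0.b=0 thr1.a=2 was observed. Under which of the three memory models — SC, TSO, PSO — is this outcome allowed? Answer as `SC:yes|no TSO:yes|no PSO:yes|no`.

outcome vector order: (thr0.a,thr0.b,thr1.a)
SC: 10 outcomes — {000; 002; 020; 022; 100; 120; 122; 200; 220; 222}
TSO: 10 outcomes — {000; 002; 020; 022; 100; 120; 122; 200; 220; 222}
PSO: 11 outcomes — {000; 002; 020; 022; 100; 102; 120; 122; 200; 220; 222}
target 002 ∈ {SC,TSO,PSO}

SC:yes TSO:yes PSO:yes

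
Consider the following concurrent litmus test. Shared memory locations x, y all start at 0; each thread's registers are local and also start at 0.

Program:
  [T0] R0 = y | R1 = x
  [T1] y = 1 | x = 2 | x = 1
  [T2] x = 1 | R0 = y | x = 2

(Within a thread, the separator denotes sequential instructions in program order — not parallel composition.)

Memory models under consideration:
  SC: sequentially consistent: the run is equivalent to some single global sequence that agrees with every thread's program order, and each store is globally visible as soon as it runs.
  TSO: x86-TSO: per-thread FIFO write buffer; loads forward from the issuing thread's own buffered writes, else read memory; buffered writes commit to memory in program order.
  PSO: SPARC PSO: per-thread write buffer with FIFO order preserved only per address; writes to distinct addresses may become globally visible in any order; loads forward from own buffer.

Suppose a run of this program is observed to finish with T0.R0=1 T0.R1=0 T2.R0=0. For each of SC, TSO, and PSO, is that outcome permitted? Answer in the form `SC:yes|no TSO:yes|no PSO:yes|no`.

outcome vector order: (T0.R0,T0.R1,T2.R0)
SC: 11 outcomes — {000, 001, 010, 011, 020, 021, 101, 110, 111, 120, 121}
TSO: 12 outcomes — {000, 001, 010, 011, 020, 021, 100, 101, 110, 111, 120, 121}
PSO: 12 outcomes — {000, 001, 010, 011, 020, 021, 100, 101, 110, 111, 120, 121}
target 100 ∈ {TSO,PSO}

SC:no TSO:yes PSO:yes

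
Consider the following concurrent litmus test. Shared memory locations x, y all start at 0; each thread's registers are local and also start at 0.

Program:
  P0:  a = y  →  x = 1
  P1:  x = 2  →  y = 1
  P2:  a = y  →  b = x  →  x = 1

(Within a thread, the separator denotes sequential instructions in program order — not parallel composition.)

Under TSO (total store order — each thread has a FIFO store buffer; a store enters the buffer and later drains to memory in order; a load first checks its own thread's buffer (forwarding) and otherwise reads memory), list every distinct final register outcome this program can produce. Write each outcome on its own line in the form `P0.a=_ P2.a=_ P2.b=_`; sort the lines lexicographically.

outcome vector order: (P0.a,P2.a,P2.b)
|TSO outcomes| = 10

P0.a=0 P2.a=0 P2.b=0
P0.a=0 P2.a=0 P2.b=1
P0.a=0 P2.a=0 P2.b=2
P0.a=0 P2.a=1 P2.b=1
P0.a=0 P2.a=1 P2.b=2
P0.a=1 P2.a=0 P2.b=0
P0.a=1 P2.a=0 P2.b=1
P0.a=1 P2.a=0 P2.b=2
P0.a=1 P2.a=1 P2.b=1
P0.a=1 P2.a=1 P2.b=2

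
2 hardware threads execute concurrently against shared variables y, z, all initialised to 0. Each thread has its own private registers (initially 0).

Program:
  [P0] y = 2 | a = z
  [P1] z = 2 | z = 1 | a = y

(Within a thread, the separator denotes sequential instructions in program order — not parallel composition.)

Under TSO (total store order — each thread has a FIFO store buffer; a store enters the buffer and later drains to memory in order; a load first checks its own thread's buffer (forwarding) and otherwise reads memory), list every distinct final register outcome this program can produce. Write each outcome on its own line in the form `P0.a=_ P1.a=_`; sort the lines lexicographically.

P0.a=0 P1.a=0
P0.a=0 P1.a=2
P0.a=1 P1.a=0
P0.a=1 P1.a=2
P0.a=2 P1.a=0
P0.a=2 P1.a=2

outcome vector order: (P0.a,P1.a)
|TSO outcomes| = 6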